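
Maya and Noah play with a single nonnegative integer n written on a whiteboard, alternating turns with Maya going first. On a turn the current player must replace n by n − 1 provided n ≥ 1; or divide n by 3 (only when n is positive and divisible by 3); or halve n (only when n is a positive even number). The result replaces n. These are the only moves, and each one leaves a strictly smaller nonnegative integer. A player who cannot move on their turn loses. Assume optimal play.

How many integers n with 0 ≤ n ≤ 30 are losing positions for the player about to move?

Label each position W (a win for the player to move) or L (a loss). A position with no legal move is L; any other position is W exactly when some move reaches an L, and L when every move reaches a W.
n=0: no move → L
n=1: reaches L-position 0 → W
n=2: only reaches 1(W), which is W → L
n=3: reaches L-position 2 → W
n=4: reaches L-position 2 → W
n=5: only reaches 4(W), which is W → L
n=6: reaches L-position 2 → W
n=7: only reaches 6(W), which is W → L
n=8: reaches L-position 7 → W
n=9: only reaches 3(W), 8(W), all W → L
n=10: reaches L-position 5 → W
n=11: only reaches 10(W), which is W → L
n=12: reaches L-position 11 → W
n=13: only reaches 12(W), which is W → L
n=14: reaches L-position 7 → W
n=15: reaches L-position 5 → W
n=16: only reaches 8(W), 15(W), all W → L
n=17: reaches L-position 16 → W
n=18: reaches L-position 9 → W
n=19: only reaches 18(W), which is W → L
n=20: reaches L-position 19 → W
n=21: reaches L-position 7 → W
n=22: reaches L-position 11 → W
n=23: only reaches 22(W), which is W → L
n=24: reaches L-position 23 → W
n=25: only reaches 24(W), which is W → L
n=26: reaches L-position 13 → W
n=27: reaches L-position 9 → W
n=28: only reaches 14(W), 27(W), all W → L
n=29: reaches L-position 28 → W
n=30: only reaches 10(W), 15(W), 29(W), all W → L
L entries with 0 ≤ n ≤ 30: n = 0, 2, 5, 7, 9, 11, 13, 16, 19, 23, 25, 28, 30; that makes 13.

13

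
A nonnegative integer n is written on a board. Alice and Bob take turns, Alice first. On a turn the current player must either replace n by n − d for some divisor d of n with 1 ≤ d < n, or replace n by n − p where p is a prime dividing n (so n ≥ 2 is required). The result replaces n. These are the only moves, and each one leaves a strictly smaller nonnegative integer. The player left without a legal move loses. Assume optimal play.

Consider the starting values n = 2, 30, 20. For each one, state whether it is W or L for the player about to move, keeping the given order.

Classify positions by backward induction: terminal positions (no move available) are L. From any other position, the mover wins iff some move reaches an L.
n=0: no move → L
n=1: no move → L
n=2: →0(L), so W
n=3: →0(L), so W
n=4: →2(W), 3(W) — all W, so L
n=5: →0(L), so W
n=6: →4(L), so W
n=7: →0(L), so W
n=8: →4(L), so W
n=9: →6(W), 8(W) — all W, so L
n=10: →9(L), so W
n=11: →0(L), so W
n=12: →9(L), so W
n=13: →0(L), so W
n=14: →7(W), 12(W), 13(W) — all W, so L
n=15: →14(L), so W
n=16: →14(L), so W
n=17: →0(L), so W
n=18: →9(L), so W
n=19: →0(L), so W
n=20: →10(W), 15(W), 16(W), 18(W), 19(W) — all W, so L
n=21: →14(L), so W
n=22: →20(L), so W
n=23: →0(L), so W
n=24: →20(L), so W
n=25: →20(L), so W
n=26: →13(W), 24(W), 25(W) — all W, so L
n=27: →26(L), so W
n=28: →14(L), so W
n=29: →0(L), so W
n=30: →20(L), so W

2: W, 30: W, 20: L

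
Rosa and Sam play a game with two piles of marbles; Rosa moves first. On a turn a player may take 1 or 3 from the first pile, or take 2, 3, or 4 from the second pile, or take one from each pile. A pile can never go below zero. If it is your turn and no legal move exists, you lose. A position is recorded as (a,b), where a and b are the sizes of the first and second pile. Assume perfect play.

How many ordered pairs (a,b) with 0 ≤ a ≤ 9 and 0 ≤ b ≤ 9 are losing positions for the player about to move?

Work bottom-up. With no move the player to move loses. Otherwise the position is W if at least one move leads to an L position for the opponent, and L if every move leads to a W.
Every move lowers a or b (never raises either), so fill the grid row by row in increasing a, and left to right within a row: each cell's successors are then already labelled.
      b=0  b=1  b=2  b=3  b=4  b=5  b=6  b=7  b=8  b=9
a=0:    L    L    W    W    W    W    L    L    W    W
a=1:    W    W    W    L    L    W    W    W    W    L
a=2:    L    L    W    W    W    W    L    L    W    W
a=3:    W    W    W    L    L    W    W    W    W    L
a=4:    L    L    W    W    W    W    L    L    W    W
a=5:    W    W    W    L    L    W    W    W    W    L
a=6:    L    L    W    W    W    W    L    L    W    W
a=7:    W    W    W    L    L    W    W    W    W    L
a=8:    L    L    W    W    W    W    L    L    W    W
a=9:    W    W    W    L    L    W    W    W    W    L
Cells with no legal move (terminal, hence L): (0,0), (0,1).
The remaining L cells, each justified by listing all of its moves:
(0,6): L (options (0,4)(W), (0,3)(W), (0,2)(W) are all W)
(0,7): L (options (0,5)(W), (0,4)(W), (0,3)(W) are all W)
(1,3): L (options (0,3)(W), (1,1)(W), (1,0)(W), (0,2)(W) are all W)
(1,4): L (options (0,4)(W), (1,2)(W), (1,1)(W), (1,0)(W), (0,3)(W) are all W)
(1,9): L (options (0,9)(W), (1,7)(W), (1,6)(W), (1,5)(W), (0,8)(W) are all W)
(2,0): L (sole option (1,0)(W) is W)
(2,1): L (options (1,1)(W), (1,0)(W) are all W)
(2,6): L (options (1,6)(W), (2,4)(W), (2,3)(W), (2,2)(W), (1,5)(W) are all W)
(2,7): L (options (1,7)(W), (2,5)(W), (2,4)(W), (2,3)(W), (1,6)(W) are all W)
(3,3): L (options (2,3)(W), (0,3)(W), (3,1)(W), (3,0)(W), (2,2)(W) are all W)
(3,4): L (options (2,4)(W), (0,4)(W), (3,2)(W), (3,1)(W), (3,0)(W), (2,3)(W) are all W)
(3,9): L (options (2,9)(W), (0,9)(W), (3,7)(W), (3,6)(W), (3,5)(W), (2,8)(W) are all W)
(4,0): L (options (3,0)(W), (1,0)(W) are all W)
(4,1): L (options (3,1)(W), (1,1)(W), (3,0)(W) are all W)
(4,6): L (options (3,6)(W), (1,6)(W), (4,4)(W), (4,3)(W), (4,2)(W), (3,5)(W) are all W)
(4,7): L (options (3,7)(W), (1,7)(W), (4,5)(W), (4,4)(W), (4,3)(W), (3,6)(W) are all W)
(5,3): L (options (4,3)(W), (2,3)(W), (5,1)(W), (5,0)(W), (4,2)(W) are all W)
(5,4): L (options (4,4)(W), (2,4)(W), (5,2)(W), (5,1)(W), (5,0)(W), (4,3)(W) are all W)
(5,9): L (options (4,9)(W), (2,9)(W), (5,7)(W), (5,6)(W), (5,5)(W), (4,8)(W) are all W)
(6,0): L (options (5,0)(W), (3,0)(W) are all W)
(6,1): L (options (5,1)(W), (3,1)(W), (5,0)(W) are all W)
(6,6): L (options (5,6)(W), (3,6)(W), (6,4)(W), (6,3)(W), (6,2)(W), (5,5)(W) are all W)
(6,7): L (options (5,7)(W), (3,7)(W), (6,5)(W), (6,4)(W), (6,3)(W), (5,6)(W) are all W)
(7,3): L (options (6,3)(W), (4,3)(W), (7,1)(W), (7,0)(W), (6,2)(W) are all W)
(7,4): L (options (6,4)(W), (4,4)(W), (7,2)(W), (7,1)(W), (7,0)(W), (6,3)(W) are all W)
(7,9): L (options (6,9)(W), (4,9)(W), (7,7)(W), (7,6)(W), (7,5)(W), (6,8)(W) are all W)
(8,0): L (options (7,0)(W), (5,0)(W) are all W)
(8,1): L (options (7,1)(W), (5,1)(W), (7,0)(W) are all W)
(8,6): L (options (7,6)(W), (5,6)(W), (8,4)(W), (8,3)(W), (8,2)(W), (7,5)(W) are all W)
(8,7): L (options (7,7)(W), (5,7)(W), (8,5)(W), (8,4)(W), (8,3)(W), (7,6)(W) are all W)
(9,3): L (options (8,3)(W), (6,3)(W), (9,1)(W), (9,0)(W), (8,2)(W) are all W)
(9,4): L (options (8,4)(W), (6,4)(W), (9,2)(W), (9,1)(W), (9,0)(W), (8,3)(W) are all W)
(9,9): L (options (8,9)(W), (6,9)(W), (9,7)(W), (9,6)(W), (9,5)(W), (8,8)(W) are all W)
Every other cell has at least one move into one of the L cells above, so it is W.
L cells per row: a=0: 4, a=1: 3, a=2: 4, a=3: 3, a=4: 4, a=5: 3, a=6: 4, a=7: 3, a=8: 4, a=9: 3; total 35.

35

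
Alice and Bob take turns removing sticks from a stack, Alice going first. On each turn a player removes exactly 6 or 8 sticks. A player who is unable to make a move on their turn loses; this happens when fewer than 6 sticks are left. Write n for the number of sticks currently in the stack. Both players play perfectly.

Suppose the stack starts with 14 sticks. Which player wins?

Work bottom-up. With no move the player to move loses. Otherwise the position is W if at least one move leads to an L position for the opponent, and L if every move leads to a W.
n=0: no move → L
n=1: no move → L
n=2: no move → L
n=3: no move → L
n=4: no move → L
n=5: no move → L
n=6: reaches L-position 0 → W
n=7: reaches L-position 1 → W
n=8: reaches L-position 2 → W
n=9: reaches L-position 3 → W
n=10: reaches L-position 4 → W
n=11: reaches L-position 5 → W
n=12: reaches L-position 4 → W
n=13: reaches L-position 5 → W
n=14: only reaches 8(W), 6(W), all W → L
Every move from 14 reaches a W position, so the mover loses.

Bob wins.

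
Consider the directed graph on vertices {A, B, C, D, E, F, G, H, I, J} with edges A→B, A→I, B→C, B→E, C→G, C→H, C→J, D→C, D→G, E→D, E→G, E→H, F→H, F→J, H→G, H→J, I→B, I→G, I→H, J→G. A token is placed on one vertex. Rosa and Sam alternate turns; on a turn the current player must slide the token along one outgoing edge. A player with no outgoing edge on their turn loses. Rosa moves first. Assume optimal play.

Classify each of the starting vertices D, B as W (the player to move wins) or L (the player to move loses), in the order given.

Label each position W (a win for the player to move) or L (a loss). A position with no legal move is L; any other position is W exactly when some move reaches an L, and L when every move reaches a W.
Every edge goes from a vertex to one that appears earlier in the order G, J, H, C, D, E, B, F, I, A, so processing vertices in that order labels each vertex after all of its successors.
G: no outgoing edge → L
J: reaches L-position G → W
H: reaches L-position G → W
C: reaches L-position G → W
D: reaches L-position G → W
E: reaches L-position G → W
B: only reaches E(W), C(W), all W → L
F: only reaches H(W), J(W), all W → L
I: reaches L-position B → W
A: reaches L-position B → W

D: W, B: L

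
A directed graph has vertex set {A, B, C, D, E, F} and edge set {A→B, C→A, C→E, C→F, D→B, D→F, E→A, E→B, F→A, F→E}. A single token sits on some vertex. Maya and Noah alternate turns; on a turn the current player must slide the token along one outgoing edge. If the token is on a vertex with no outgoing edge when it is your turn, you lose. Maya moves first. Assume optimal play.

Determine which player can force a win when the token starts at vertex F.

Noah wins.

Positions with no move are L. A position that does have a move is losing for the player to move precisely when every available move leads to a winning position for the opponent. Fill in the labels:
Every edge goes from a vertex to one that appears earlier in the order B, A, E, F, D, C, so processing vertices in that order labels each vertex after all of its successors.
B: no outgoing edge → L
A: reaches L-position B → W
E: reaches L-position B → W
F: only reaches E(W), A(W), all W → L
D: reaches L-position F → W
C: reaches L-position F → W
The starting position F is L: whatever Maya does, the opponent receives a W position.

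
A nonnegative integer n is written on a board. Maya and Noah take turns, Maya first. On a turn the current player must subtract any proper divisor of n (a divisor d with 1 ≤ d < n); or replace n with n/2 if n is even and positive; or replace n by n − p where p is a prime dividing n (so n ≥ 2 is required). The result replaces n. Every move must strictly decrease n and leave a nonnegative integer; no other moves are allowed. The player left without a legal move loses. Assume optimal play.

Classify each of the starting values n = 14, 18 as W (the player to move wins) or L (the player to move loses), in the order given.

Use the standard recursion: the mover loses at a terminal position; elsewhere, the mover wins exactly when some move hands the opponent an L position.
n=0: no move → L
n=1: no move → L
n=2: can move to 0, which is L ⇒ W
n=3: can move to 0, which is L ⇒ W
n=4: moves to 2(W), 3(W); every one is W ⇒ L
n=5: can move to 0, which is L ⇒ W
n=6: can move to 4, which is L ⇒ W
n=7: can move to 0, which is L ⇒ W
n=8: can move to 4, which is L ⇒ W
n=9: moves to 6(W), 8(W); every one is W ⇒ L
n=10: can move to 9, which is L ⇒ W
n=11: can move to 0, which is L ⇒ W
n=12: can move to 9, which is L ⇒ W
n=13: can move to 0, which is L ⇒ W
n=14: moves to 7(W), 12(W), 13(W); every one is W ⇒ L
n=15: can move to 14, which is L ⇒ W
n=16: can move to 14, which is L ⇒ W
n=17: can move to 0, which is L ⇒ W
n=18: can move to 9, which is L ⇒ W

14: L, 18: W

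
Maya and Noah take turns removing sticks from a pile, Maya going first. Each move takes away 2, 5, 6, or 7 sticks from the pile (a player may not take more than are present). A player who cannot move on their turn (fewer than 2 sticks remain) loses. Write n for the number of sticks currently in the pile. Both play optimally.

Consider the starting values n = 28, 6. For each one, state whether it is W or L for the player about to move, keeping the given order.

Compute win/loss labels from the base case upward. A position with no move is L. Any other position is W if it can reach an L in one move, else L.
n=0: no move → L
n=1: no move → L
n=2: →0(L), so W
n=3: →1(L), so W
n=4: →2(W) only, which is W, so L
n=5: →0(L), so W
n=6: →4(L), so W
n=7: →1(L), so W
n=8: →1(L), so W
n=9: →4(L), so W
n=10: →4(L), so W
n=11: →4(L), so W
n=12: →10(W), 7(W), 6(W), 5(W) — all W, so L
n=13: →11(W), 8(W), 7(W), 6(W) — all W, so L
n=14: →12(L), so W
n=15: →13(L), so W
n=16: →14(W), 11(W), 10(W), 9(W) — all W, so L
n=17: →12(L), so W
n=18: →16(L), so W
n=19: →13(L), so W
n=20: →13(L), so W
n=21: →16(L), so W
n=22: →16(L), so W
n=23: →16(L), so W
n=24: →22(W), 19(W), 18(W), 17(W) — all W, so L
n=25: →23(W), 20(W), 19(W), 18(W) — all W, so L
n=26: →24(L), so W
n=27: →25(L), so W
n=28: →26(W), 23(W), 22(W), 21(W) — all W, so L

28: L, 6: W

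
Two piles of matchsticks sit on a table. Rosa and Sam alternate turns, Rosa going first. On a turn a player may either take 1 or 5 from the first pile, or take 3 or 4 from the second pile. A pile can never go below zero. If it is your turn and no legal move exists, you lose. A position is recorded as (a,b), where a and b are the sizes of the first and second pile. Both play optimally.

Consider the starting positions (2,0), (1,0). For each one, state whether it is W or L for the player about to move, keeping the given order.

Use the standard recursion: the mover loses at a terminal position; elsewhere, the mover wins exactly when some move hands the opponent an L position.
No move ever increases a pile, so every position that can arise here has a ≤ 2 and b ≤ 0; it is enough to label the cells with 0 ≤ a ≤ 2 and 0 ≤ b ≤ 0.
Every move lowers a or b (never raises either), so fill the grid row by row in increasing a, and left to right within a row: each cell's successors are then already labelled.
      b=0
a=0:    L
a=1:    W
a=2:    L
Cells with no legal move (terminal, hence L): (0,0).
The remaining L cells, each justified by listing all of its moves:
(2,0): the only move is to (1,0)(W), a W ⇒ L
Every other cell has at least one move into one of the L cells above, so it is W.
(2,0): one of the L cells justified above, so L
(1,0): the move to (0,0) reaches an L cell, so W

(2,0): L, (1,0): W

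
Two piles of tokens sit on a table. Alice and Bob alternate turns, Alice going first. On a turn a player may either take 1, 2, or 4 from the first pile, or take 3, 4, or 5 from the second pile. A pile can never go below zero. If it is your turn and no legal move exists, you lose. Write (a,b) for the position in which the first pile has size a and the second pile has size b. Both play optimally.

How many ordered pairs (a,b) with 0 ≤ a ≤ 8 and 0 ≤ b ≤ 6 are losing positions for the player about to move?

21

Positions with no move are L. A position that does have a move is losing for the player to move precisely when every available move leads to a winning position for the opponent. Fill in the labels:
Every move lowers a or b (never raises either), so fill the grid row by row in increasing a, and left to right within a row: each cell's successors are then already labelled.
      b=0  b=1  b=2  b=3  b=4  b=5  b=6
a=0:    L    L    L    W    W    W    W
a=1:    W    W    W    L    L    L    W
a=2:    W    W    W    W    W    W    L
a=3:    L    L    L    W    W    W    W
a=4:    W    W    W    L    L    L    W
a=5:    W    W    W    W    W    W    L
a=6:    L    L    L    W    W    W    W
a=7:    W    W    W    L    L    L    W
a=8:    W    W    W    W    W    W    L
Cells with no legal move (terminal, hence L): (0,0), (0,1), (0,2).
The remaining L cells, each justified by listing all of its moves:
(1,3): only reaches (0,3)(W), (1,0)(W), all W → L
(1,4): only reaches (0,4)(W), (1,1)(W), (1,0)(W), all W → L
(1,5): only reaches (0,5)(W), (1,2)(W), (1,1)(W), (1,0)(W), all W → L
(2,6): only reaches (1,6)(W), (0,6)(W), (2,3)(W), (2,2)(W), (2,1)(W), all W → L
(3,0): only reaches (2,0)(W), (1,0)(W), all W → L
(3,1): only reaches (2,1)(W), (1,1)(W), all W → L
(3,2): only reaches (2,2)(W), (1,2)(W), all W → L
(4,3): only reaches (3,3)(W), (2,3)(W), (0,3)(W), (4,0)(W), all W → L
(4,4): only reaches (3,4)(W), (2,4)(W), (0,4)(W), (4,1)(W), (4,0)(W), all W → L
(4,5): only reaches (3,5)(W), (2,5)(W), (0,5)(W), (4,2)(W), (4,1)(W), (4,0)(W), all W → L
(5,6): only reaches (4,6)(W), (3,6)(W), (1,6)(W), (5,3)(W), (5,2)(W), (5,1)(W), all W → L
(6,0): only reaches (5,0)(W), (4,0)(W), (2,0)(W), all W → L
(6,1): only reaches (5,1)(W), (4,1)(W), (2,1)(W), all W → L
(6,2): only reaches (5,2)(W), (4,2)(W), (2,2)(W), all W → L
(7,3): only reaches (6,3)(W), (5,3)(W), (3,3)(W), (7,0)(W), all W → L
(7,4): only reaches (6,4)(W), (5,4)(W), (3,4)(W), (7,1)(W), (7,0)(W), all W → L
(7,5): only reaches (6,5)(W), (5,5)(W), (3,5)(W), (7,2)(W), (7,1)(W), (7,0)(W), all W → L
(8,6): only reaches (7,6)(W), (6,6)(W), (4,6)(W), (8,3)(W), (8,2)(W), (8,1)(W), all W → L
Every other cell has at least one move into one of the L cells above, so it is W.
L cells per row: a=0: 3, a=1: 3, a=2: 1, a=3: 3, a=4: 3, a=5: 1, a=6: 3, a=7: 3, a=8: 1; total 21.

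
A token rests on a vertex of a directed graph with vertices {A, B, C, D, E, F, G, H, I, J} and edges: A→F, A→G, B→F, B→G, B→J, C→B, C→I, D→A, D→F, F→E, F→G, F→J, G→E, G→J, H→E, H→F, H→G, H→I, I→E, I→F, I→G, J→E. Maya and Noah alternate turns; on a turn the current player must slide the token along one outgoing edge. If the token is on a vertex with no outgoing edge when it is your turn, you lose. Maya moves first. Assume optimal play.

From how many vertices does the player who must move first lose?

Classify positions by backward induction: terminal positions (no move available) are L. From any other position, the mover wins iff some move reaches an L.
Every edge goes from a vertex to one that appears earlier in the order E, J, G, F, I, H, A, B, C, D, so processing vertices in that order labels each vertex after all of its successors.
E: no outgoing edge → L
J: can move to E, which is L ⇒ W
G: can move to E, which is L ⇒ W
F: can move to E, which is L ⇒ W
I: can move to E, which is L ⇒ W
H: can move to E, which is L ⇒ W
A: moves to F(W), G(W); every one is W ⇒ L
B: moves to F(W), G(W), J(W); every one is W ⇒ L
C: can move to B, which is L ⇒ W
D: can move to A, which is L ⇒ W
The L vertices are A, B, E; that is 3 in all.

3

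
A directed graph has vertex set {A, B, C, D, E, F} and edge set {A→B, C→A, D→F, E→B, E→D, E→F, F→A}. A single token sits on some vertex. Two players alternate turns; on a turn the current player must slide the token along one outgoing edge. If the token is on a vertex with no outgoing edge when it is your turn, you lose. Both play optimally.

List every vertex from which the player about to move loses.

Work bottom-up. With no move the player to move loses. Otherwise the position is W if at least one move leads to an L position for the opponent, and L if every move leads to a W.
Every edge goes from a vertex to one that appears earlier in the order B, A, F, D, C, E, so processing vertices in that order labels each vertex after all of its successors.
B: no outgoing edge → L
A: reaches L-position B → W
F: only reaches A(W), which is W → L
D: reaches L-position F → W
C: only reaches A(W), which is W → L
E: reaches L-position F → W
Reading off the rows marked L gives the requested list; there are 3 such vertices.

B, C, F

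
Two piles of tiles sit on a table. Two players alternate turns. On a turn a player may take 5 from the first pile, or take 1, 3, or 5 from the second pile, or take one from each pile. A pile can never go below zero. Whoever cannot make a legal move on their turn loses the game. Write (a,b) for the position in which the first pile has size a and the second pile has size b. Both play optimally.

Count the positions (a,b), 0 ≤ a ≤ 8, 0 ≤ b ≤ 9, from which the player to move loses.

Use the standard recursion: the mover loses at a terminal position; elsewhere, the mover wins exactly when some move hands the opponent an L position.
Every move lowers a or b (never raises either), so fill the grid row by row in increasing a, and left to right within a row: each cell's successors are then already labelled.
      b=0  b=1  b=2  b=3  b=4  b=5  b=6  b=7  b=8  b=9
a=0:    L    W    L    W    L    W    L    W    L    W
a=1:    L    W    L    W    L    W    L    W    L    W
a=2:    L    W    L    W    L    W    L    W    L    W
a=3:    L    W    L    W    L    W    L    W    L    W
a=4:    L    W    L    W    L    W    L    W    L    W
a=5:    W    W    W    W    W    W    W    W    W    W
a=6:    W    L    W    L    W    L    W    L    W    L
a=7:    W    L    W    L    W    L    W    L    W    L
a=8:    W    L    W    L    W    L    W    L    W    L
Cells with no legal move (terminal, hence L): (0,0), (1,0), (2,0), (3,0), (4,0).
The remaining L cells, each justified by listing all of its moves:
(0,2): L (sole option (0,1)(W) is W)
(0,4): L (options (0,3)(W), (0,1)(W) are all W)
(0,6): L (options (0,5)(W), (0,3)(W), (0,1)(W) are all W)
(0,8): L (options (0,7)(W), (0,5)(W), (0,3)(W) are all W)
(1,2): L (options (1,1)(W), (0,1)(W) are all W)
(1,4): L (options (1,3)(W), (1,1)(W), (0,3)(W) are all W)
(1,6): L (options (1,5)(W), (1,3)(W), (1,1)(W), (0,5)(W) are all W)
(1,8): L (options (1,7)(W), (1,5)(W), (1,3)(W), (0,7)(W) are all W)
(2,2): L (options (2,1)(W), (1,1)(W) are all W)
(2,4): L (options (2,3)(W), (2,1)(W), (1,3)(W) are all W)
(2,6): L (options (2,5)(W), (2,3)(W), (2,1)(W), (1,5)(W) are all W)
(2,8): L (options (2,7)(W), (2,5)(W), (2,3)(W), (1,7)(W) are all W)
(3,2): L (options (3,1)(W), (2,1)(W) are all W)
(3,4): L (options (3,3)(W), (3,1)(W), (2,3)(W) are all W)
(3,6): L (options (3,5)(W), (3,3)(W), (3,1)(W), (2,5)(W) are all W)
(3,8): L (options (3,7)(W), (3,5)(W), (3,3)(W), (2,7)(W) are all W)
(4,2): L (options (4,1)(W), (3,1)(W) are all W)
(4,4): L (options (4,3)(W), (4,1)(W), (3,3)(W) are all W)
(4,6): L (options (4,5)(W), (4,3)(W), (4,1)(W), (3,5)(W) are all W)
(4,8): L (options (4,7)(W), (4,5)(W), (4,3)(W), (3,7)(W) are all W)
(6,1): L (options (1,1)(W), (6,0)(W), (5,0)(W) are all W)
(6,3): L (options (1,3)(W), (6,2)(W), (6,0)(W), (5,2)(W) are all W)
(6,5): L (options (1,5)(W), (6,4)(W), (6,2)(W), (6,0)(W), (5,4)(W) are all W)
(6,7): L (options (1,7)(W), (6,6)(W), (6,4)(W), (6,2)(W), (5,6)(W) are all W)
(6,9): L (options (1,9)(W), (6,8)(W), (6,6)(W), (6,4)(W), (5,8)(W) are all W)
(7,1): L (options (2,1)(W), (7,0)(W), (6,0)(W) are all W)
(7,3): L (options (2,3)(W), (7,2)(W), (7,0)(W), (6,2)(W) are all W)
(7,5): L (options (2,5)(W), (7,4)(W), (7,2)(W), (7,0)(W), (6,4)(W) are all W)
(7,7): L (options (2,7)(W), (7,6)(W), (7,4)(W), (7,2)(W), (6,6)(W) are all W)
(7,9): L (options (2,9)(W), (7,8)(W), (7,6)(W), (7,4)(W), (6,8)(W) are all W)
(8,1): L (options (3,1)(W), (8,0)(W), (7,0)(W) are all W)
(8,3): L (options (3,3)(W), (8,2)(W), (8,0)(W), (7,2)(W) are all W)
(8,5): L (options (3,5)(W), (8,4)(W), (8,2)(W), (8,0)(W), (7,4)(W) are all W)
(8,7): L (options (3,7)(W), (8,6)(W), (8,4)(W), (8,2)(W), (7,6)(W) are all W)
(8,9): L (options (3,9)(W), (8,8)(W), (8,6)(W), (8,4)(W), (7,8)(W) are all W)
Every other cell has at least one move into one of the L cells above, so it is W.
L cells per row: a=0: 5, a=1: 5, a=2: 5, a=3: 5, a=4: 5, a=5: 0, a=6: 5, a=7: 5, a=8: 5; total 40.

40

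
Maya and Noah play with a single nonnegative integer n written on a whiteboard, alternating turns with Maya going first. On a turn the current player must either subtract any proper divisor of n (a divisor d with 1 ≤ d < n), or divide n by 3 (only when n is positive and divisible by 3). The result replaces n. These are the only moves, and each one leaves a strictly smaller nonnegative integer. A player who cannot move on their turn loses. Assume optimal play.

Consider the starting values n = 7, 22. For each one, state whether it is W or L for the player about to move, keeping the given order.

Positions with no move are L. A position that does have a move is losing for the player to move precisely when every available move leads to a winning position for the opponent. Fill in the labels:
n=0: no move → L
n=1: no move → L
n=2: W (go to 1, an L position)
n=3: W (go to 1, an L position)
n=4: L (options 2(W), 3(W) are all W)
n=5: W (go to 4, an L position)
n=6: W (go to 4, an L position)
n=7: L (sole option 6(W) is W)
n=8: W (go to 4, an L position)
n=9: L (options 3(W), 6(W), 8(W) are all W)
n=10: W (go to 9, an L position)
n=11: L (sole option 10(W) is W)
n=12: W (go to 4, an L position)
n=13: L (sole option 12(W) is W)
n=14: W (go to 7, an L position)
n=15: L (options 5(W), 10(W), 12(W), 14(W) are all W)
n=16: W (go to 15, an L position)
n=17: L (sole option 16(W) is W)
n=18: W (go to 9, an L position)
n=19: L (sole option 18(W) is W)
n=20: W (go to 15, an L position)
n=21: W (go to 7, an L position)
n=22: W (go to 11, an L position)

7: L, 22: W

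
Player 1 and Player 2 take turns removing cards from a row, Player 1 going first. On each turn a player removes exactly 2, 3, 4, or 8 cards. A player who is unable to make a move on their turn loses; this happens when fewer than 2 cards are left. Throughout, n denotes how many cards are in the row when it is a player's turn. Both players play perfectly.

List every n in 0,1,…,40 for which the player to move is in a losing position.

0, 1, 6, 7, 12, 13, 18, 19, 24, 25, 30, 31, 36, 37

Work bottom-up. With no move the player to move loses. Otherwise the position is W if at least one move leads to an L position for the opponent, and L if every move leads to a W.
n=0: no move → L
n=1: no move → L
n=2: →0(L), so W
n=3: →1(L), so W
n=4: →1(L), so W
n=5: →1(L), so W
n=6: →4(W), 3(W), 2(W) — all W, so L
n=7: →5(W), 4(W), 3(W) — all W, so L
n=8: →6(L), so W
n=9: →7(L), so W
n=10: →7(L), so W
n=11: →7(L), so W
n=12: →10(W), 9(W), 8(W), 4(W) — all W, so L
n=13: →11(W), 10(W), 9(W), 5(W) — all W, so L
n=14: →12(L), so W
n=15: →13(L), so W
n=16: →13(L), so W
n=17: →13(L), so W
n=18: →16(W), 15(W), 14(W), 10(W) — all W, so L
n=19: →17(W), 16(W), 15(W), 11(W) — all W, so L
n=20: →18(L), so W
n=21: →19(L), so W
n=22: →19(L), so W
n=23: →19(L), so W
n=24: →22(W), 21(W), 20(W), 16(W) — all W, so L
n=25: →23(W), 22(W), 21(W), 17(W) — all W, so L
n=26: →24(L), so W
n=27: →25(L), so W
n=28: →25(L), so W
n=29: →25(L), so W
n=30: →28(W), 27(W), 26(W), 22(W) — all W, so L
n=31: →29(W), 28(W), 27(W), 23(W) — all W, so L
n=32: →30(L), so W
n=33: →31(L), so W
n=34: →31(L), so W
n=35: →31(L), so W
n=36: →34(W), 33(W), 32(W), 28(W) — all W, so L
n=37: →35(W), 34(W), 33(W), 29(W) — all W, so L
n=38: →36(L), so W
n=39: →37(L), so W
n=40: →37(L), so W
The losing starting values of n are exactly the entries labelled L in this table (14 of them).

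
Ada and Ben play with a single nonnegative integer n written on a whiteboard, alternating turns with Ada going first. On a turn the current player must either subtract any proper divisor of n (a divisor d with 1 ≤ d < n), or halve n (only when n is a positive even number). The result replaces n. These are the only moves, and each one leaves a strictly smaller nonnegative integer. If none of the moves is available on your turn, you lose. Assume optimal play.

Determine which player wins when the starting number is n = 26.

Work bottom-up. With no move the player to move loses. Otherwise the position is W if at least one move leads to an L position for the opponent, and L if every move leads to a W.
n=0: no move → L
n=1: no move → L
n=2: can move to 1, which is L ⇒ W
n=3: the only move is to 2(W), a W ⇒ L
n=4: can move to 3, which is L ⇒ W
n=5: the only move is to 4(W), a W ⇒ L
n=6: can move to 3, which is L ⇒ W
n=7: the only move is to 6(W), a W ⇒ L
n=8: can move to 7, which is L ⇒ W
n=9: moves to 6(W), 8(W); every one is W ⇒ L
n=10: can move to 5, which is L ⇒ W
n=11: the only move is to 10(W), a W ⇒ L
n=12: can move to 9, which is L ⇒ W
n=13: the only move is to 12(W), a W ⇒ L
n=14: can move to 7, which is L ⇒ W
n=15: moves to 10(W), 12(W), 14(W); every one is W ⇒ L
n=16: can move to 15, which is L ⇒ W
n=17: the only move is to 16(W), a W ⇒ L
n=18: can move to 9, which is L ⇒ W
n=19: the only move is to 18(W), a W ⇒ L
n=20: can move to 15, which is L ⇒ W
n=21: moves to 14(W), 18(W), 20(W); every one is W ⇒ L
n=22: can move to 11, which is L ⇒ W
n=23: the only move is to 22(W), a W ⇒ L
n=24: can move to 21, which is L ⇒ W
n=25: moves to 20(W), 24(W); every one is W ⇒ L
n=26: can move to 13, which is L ⇒ W
From 26 Ada can move to 13, reaching an L position.

Ada wins.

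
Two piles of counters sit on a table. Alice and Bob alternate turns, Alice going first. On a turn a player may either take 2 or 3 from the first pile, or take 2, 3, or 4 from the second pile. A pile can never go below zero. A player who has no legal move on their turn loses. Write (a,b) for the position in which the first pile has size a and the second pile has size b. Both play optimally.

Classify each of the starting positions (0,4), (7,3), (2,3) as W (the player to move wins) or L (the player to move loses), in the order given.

Use the standard recursion: the mover loses at a terminal position; elsewhere, the mover wins exactly when some move hands the opponent an L position.
No move ever increases a pile, so every position that can arise here has a ≤ 7 and b ≤ 4; it is enough to label the cells with 0 ≤ a ≤ 7 and 0 ≤ b ≤ 4.
Every move lowers a or b (never raises either), so fill the grid row by row in increasing a, and left to right within a row: each cell's successors are then already labelled.
      b=0  b=1  b=2  b=3  b=4
a=0:    L    L    W    W    W
a=1:    L    L    W    W    W
a=2:    W    W    L    L    W
a=3:    W    W    L    L    W
a=4:    W    W    W    W    L
a=5:    L    L    W    W    W
a=6:    L    L    W    W    W
a=7:    W    W    L    L    W
Cells with no legal move (terminal, hence L): (0,0), (0,1), (1,0), (1,1).
The remaining L cells, each justified by listing all of its moves:
(2,2): moves to (0,2)(W), (2,0)(W); every one is W ⇒ L
(2,3): moves to (0,3)(W), (2,1)(W), (2,0)(W); every one is W ⇒ L
(3,2): moves to (1,2)(W), (0,2)(W), (3,0)(W); every one is W ⇒ L
(3,3): moves to (1,3)(W), (0,3)(W), (3,1)(W), (3,0)(W); every one is W ⇒ L
(4,4): moves to (2,4)(W), (1,4)(W), (4,2)(W), (4,1)(W), (4,0)(W); every one is W ⇒ L
(5,0): moves to (3,0)(W), (2,0)(W); every one is W ⇒ L
(5,1): moves to (3,1)(W), (2,1)(W); every one is W ⇒ L
(6,0): moves to (4,0)(W), (3,0)(W); every one is W ⇒ L
(6,1): moves to (4,1)(W), (3,1)(W); every one is W ⇒ L
(7,2): moves to (5,2)(W), (4,2)(W), (7,0)(W); every one is W ⇒ L
(7,3): moves to (5,3)(W), (4,3)(W), (7,1)(W), (7,0)(W); every one is W ⇒ L
Every other cell has at least one move into one of the L cells above, so it is W.
(0,4): the move to (0,1) reaches an L cell, so W
(7,3): one of the L cells justified above, so L
(2,3): one of the L cells justified above, so L

(0,4): W, (7,3): L, (2,3): L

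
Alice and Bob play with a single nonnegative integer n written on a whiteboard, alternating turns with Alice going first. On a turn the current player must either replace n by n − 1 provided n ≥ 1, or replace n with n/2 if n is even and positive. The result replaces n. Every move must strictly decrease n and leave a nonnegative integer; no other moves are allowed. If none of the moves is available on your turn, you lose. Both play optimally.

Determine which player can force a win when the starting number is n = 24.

Label each position W (a win for the player to move) or L (a loss). A position with no legal move is L; any other position is W exactly when some move reaches an L, and L when every move reaches a W.
n=0: no move → L
n=1: reaches L-position 0 → W
n=2: only reaches 1(W), which is W → L
n=3: reaches L-position 2 → W
n=4: reaches L-position 2 → W
n=5: only reaches 4(W), which is W → L
n=6: reaches L-position 5 → W
n=7: only reaches 6(W), which is W → L
n=8: reaches L-position 7 → W
n=9: only reaches 8(W), which is W → L
n=10: reaches L-position 5 → W
n=11: only reaches 10(W), which is W → L
n=12: reaches L-position 11 → W
n=13: only reaches 12(W), which is W → L
n=14: reaches L-position 7 → W
n=15: only reaches 14(W), which is W → L
n=16: reaches L-position 15 → W
n=17: only reaches 16(W), which is W → L
n=18: reaches L-position 9 → W
n=19: only reaches 18(W), which is W → L
n=20: reaches L-position 19 → W
n=21: only reaches 20(W), which is W → L
n=22: reaches L-position 11 → W
n=23: only reaches 22(W), which is W → L
n=24: reaches L-position 23 → W
The starting position 24 is W: Alice should move to 23, handing over an L position.

Alice wins.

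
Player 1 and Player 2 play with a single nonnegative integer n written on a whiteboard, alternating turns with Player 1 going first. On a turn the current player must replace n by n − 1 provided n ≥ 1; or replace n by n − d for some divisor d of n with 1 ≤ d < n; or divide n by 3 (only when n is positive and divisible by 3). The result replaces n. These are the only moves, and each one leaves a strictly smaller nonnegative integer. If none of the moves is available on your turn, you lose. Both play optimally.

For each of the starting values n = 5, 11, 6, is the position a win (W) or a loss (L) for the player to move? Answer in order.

Compute win/loss labels from the base case upward. A position with no move is L. Any other position is W if it can reach an L in one move, else L.
n=0: no move → L
n=1: can move to 0, which is L ⇒ W
n=2: the only move is to 1(W), a W ⇒ L
n=3: can move to 2, which is L ⇒ W
n=4: can move to 2, which is L ⇒ W
n=5: the only move is to 4(W), a W ⇒ L
n=6: can move to 2, which is L ⇒ W
n=7: the only move is to 6(W), a W ⇒ L
n=8: can move to 7, which is L ⇒ W
n=9: moves to 3(W), 6(W), 8(W); every one is W ⇒ L
n=10: can move to 5, which is L ⇒ W
n=11: the only move is to 10(W), a W ⇒ L

5: L, 11: L, 6: W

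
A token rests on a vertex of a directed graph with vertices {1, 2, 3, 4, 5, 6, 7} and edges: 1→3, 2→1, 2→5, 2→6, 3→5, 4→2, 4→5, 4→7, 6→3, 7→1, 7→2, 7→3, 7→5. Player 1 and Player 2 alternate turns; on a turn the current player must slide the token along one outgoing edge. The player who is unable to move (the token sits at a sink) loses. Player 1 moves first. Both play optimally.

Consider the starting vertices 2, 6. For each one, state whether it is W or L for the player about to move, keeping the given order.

Build the W/L table. Terminal = L. A non-terminal position is W if it has a move to some L; otherwise it is L.
Every edge goes from a vertex to one that appears earlier in the order 5, 3, 1, 6, 2, 7, 4, so processing vertices in that order labels each vertex after all of its successors.
5: no outgoing edge → L
3: can move to 5, which is L ⇒ W
1: the only move is to 3(W), a W ⇒ L
6: the only move is to 3(W), a W ⇒ L
2: can move to 6, which is L ⇒ W
7: can move to 1, which is L ⇒ W
4: can move to 5, which is L ⇒ W

2: W, 6: L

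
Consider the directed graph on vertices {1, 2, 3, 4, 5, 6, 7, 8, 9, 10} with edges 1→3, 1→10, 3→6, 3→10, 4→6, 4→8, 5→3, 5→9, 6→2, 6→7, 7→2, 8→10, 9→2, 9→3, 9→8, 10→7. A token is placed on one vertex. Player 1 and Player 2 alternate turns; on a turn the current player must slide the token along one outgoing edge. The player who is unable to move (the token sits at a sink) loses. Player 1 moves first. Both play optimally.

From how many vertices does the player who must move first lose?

4

Work bottom-up. With no move the player to move loses. Otherwise the position is W if at least one move leads to an L position for the opponent, and L if every move leads to a W.
Every edge goes from a vertex to one that appears earlier in the order 2, 7, 6, 10, 8, 3, 4, 1, 9, 5, so processing vertices in that order labels each vertex after all of its successors.
2: no outgoing edge → L
7: W (go to 2, an L position)
6: W (go to 2, an L position)
10: L (sole option 7(W) is W)
8: W (go to 10, an L position)
3: W (go to 10, an L position)
4: L (options 8(W), 6(W) are all W)
1: W (go to 10, an L position)
9: W (go to 2, an L position)
5: L (options 9(W), 3(W) are all W)
The L vertices are 2, 4, 5, 10; that is 4 in all.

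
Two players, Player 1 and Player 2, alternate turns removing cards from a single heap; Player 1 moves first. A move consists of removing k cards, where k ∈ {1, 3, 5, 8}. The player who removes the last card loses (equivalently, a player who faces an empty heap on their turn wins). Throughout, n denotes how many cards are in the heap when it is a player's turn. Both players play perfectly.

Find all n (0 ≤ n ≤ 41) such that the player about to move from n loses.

1, 3, 5, 7, 14, 16, 18, 20, 27, 29, 31, 33, 40

Classify positions by backward induction: terminal positions (no move available) are W. From any other position, the mover wins iff some move reaches an L.
n=0: no move; the opponent has just taken the last card and therefore loses → W
n=1: only reaches 0(W), which is W → L
n=2: reaches L-position 1 → W
n=3: only reaches 2(W), 0(W), all W → L
n=4: reaches L-position 3 → W
n=5: only reaches 4(W), 2(W), 0(W), all W → L
n=6: reaches L-position 5 → W
n=7: only reaches 6(W), 4(W), 2(W), all W → L
n=8: reaches L-position 7 → W
n=9: reaches L-position 1 → W
n=10: reaches L-position 7 → W
n=11: reaches L-position 3 → W
n=12: reaches L-position 7 → W
n=13: reaches L-position 5 → W
n=14: only reaches 13(W), 11(W), 9(W), 6(W), all W → L
n=15: reaches L-position 14 → W
n=16: only reaches 15(W), 13(W), 11(W), 8(W), all W → L
n=17: reaches L-position 16 → W
n=18: only reaches 17(W), 15(W), 13(W), 10(W), all W → L
n=19: reaches L-position 18 → W
n=20: only reaches 19(W), 17(W), 15(W), 12(W), all W → L
n=21: reaches L-position 20 → W
n=22: reaches L-position 14 → W
n=23: reaches L-position 20 → W
n=24: reaches L-position 16 → W
n=25: reaches L-position 20 → W
n=26: reaches L-position 18 → W
n=27: only reaches 26(W), 24(W), 22(W), 19(W), all W → L
n=28: reaches L-position 27 → W
n=29: only reaches 28(W), 26(W), 24(W), 21(W), all W → L
n=30: reaches L-position 29 → W
n=31: only reaches 30(W), 28(W), 26(W), 23(W), all W → L
n=32: reaches L-position 31 → W
n=33: only reaches 32(W), 30(W), 28(W), 25(W), all W → L
n=34: reaches L-position 33 → W
n=35: reaches L-position 27 → W
n=36: reaches L-position 33 → W
n=37: reaches L-position 29 → W
n=38: reaches L-position 33 → W
n=39: reaches L-position 31 → W
n=40: only reaches 39(W), 37(W), 35(W), 32(W), all W → L
n=41: reaches L-position 40 → W
The losing starting values of n are exactly the entries labelled L in this table (13 of them).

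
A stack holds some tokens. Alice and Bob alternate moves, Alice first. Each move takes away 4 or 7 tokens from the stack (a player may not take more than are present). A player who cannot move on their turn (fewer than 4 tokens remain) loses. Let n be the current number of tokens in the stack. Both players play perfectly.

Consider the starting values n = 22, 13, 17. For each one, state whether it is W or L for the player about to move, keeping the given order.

Label each position W (a win for the player to move) or L (a loss). A position with no legal move is L; any other position is W exactly when some move reaches an L, and L when every move reaches a W.
n=0: no move → L
n=1: no move → L
n=2: no move → L
n=3: no move → L
n=4: reaches L-position 0 → W
n=5: reaches L-position 1 → W
n=6: reaches L-position 2 → W
n=7: reaches L-position 3 → W
n=8: reaches L-position 1 → W
n=9: reaches L-position 2 → W
n=10: reaches L-position 3 → W
n=11: only reaches 7(W), 4(W), all W → L
n=12: only reaches 8(W), 5(W), all W → L
n=13: only reaches 9(W), 6(W), all W → L
n=14: only reaches 10(W), 7(W), all W → L
n=15: reaches L-position 11 → W
n=16: reaches L-position 12 → W
n=17: reaches L-position 13 → W
n=18: reaches L-position 14 → W
n=19: reaches L-position 12 → W
n=20: reaches L-position 13 → W
n=21: reaches L-position 14 → W
n=22: only reaches 18(W), 15(W), all W → L

22: L, 13: L, 17: W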